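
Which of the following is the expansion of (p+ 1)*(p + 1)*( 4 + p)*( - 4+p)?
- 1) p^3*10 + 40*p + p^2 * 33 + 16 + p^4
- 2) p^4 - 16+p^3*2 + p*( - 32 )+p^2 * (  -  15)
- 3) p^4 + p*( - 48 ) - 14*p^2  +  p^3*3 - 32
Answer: 2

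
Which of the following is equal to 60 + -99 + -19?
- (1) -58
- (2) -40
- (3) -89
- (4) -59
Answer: 1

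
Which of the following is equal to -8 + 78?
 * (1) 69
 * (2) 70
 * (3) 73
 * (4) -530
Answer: 2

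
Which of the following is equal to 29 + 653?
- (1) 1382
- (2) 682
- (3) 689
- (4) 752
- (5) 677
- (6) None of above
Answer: 2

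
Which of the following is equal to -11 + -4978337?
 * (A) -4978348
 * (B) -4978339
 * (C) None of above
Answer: A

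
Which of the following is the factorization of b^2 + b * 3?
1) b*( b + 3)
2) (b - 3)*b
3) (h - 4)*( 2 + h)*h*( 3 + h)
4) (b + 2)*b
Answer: 1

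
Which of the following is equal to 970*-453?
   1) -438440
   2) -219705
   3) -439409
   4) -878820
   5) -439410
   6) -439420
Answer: 5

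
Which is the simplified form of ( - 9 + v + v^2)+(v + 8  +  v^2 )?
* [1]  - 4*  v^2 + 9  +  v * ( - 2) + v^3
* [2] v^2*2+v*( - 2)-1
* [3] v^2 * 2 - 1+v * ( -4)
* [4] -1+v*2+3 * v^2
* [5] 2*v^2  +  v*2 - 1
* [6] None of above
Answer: 5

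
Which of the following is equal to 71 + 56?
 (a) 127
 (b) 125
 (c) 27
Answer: a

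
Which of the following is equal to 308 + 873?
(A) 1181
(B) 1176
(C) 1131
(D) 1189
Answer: A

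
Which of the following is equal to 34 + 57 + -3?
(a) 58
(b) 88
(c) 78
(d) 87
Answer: b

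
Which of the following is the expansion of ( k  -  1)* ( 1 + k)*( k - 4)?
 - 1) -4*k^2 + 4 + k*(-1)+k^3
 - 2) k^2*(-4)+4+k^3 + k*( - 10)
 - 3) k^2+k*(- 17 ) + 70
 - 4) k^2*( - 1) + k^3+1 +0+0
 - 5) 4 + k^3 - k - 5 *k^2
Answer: 1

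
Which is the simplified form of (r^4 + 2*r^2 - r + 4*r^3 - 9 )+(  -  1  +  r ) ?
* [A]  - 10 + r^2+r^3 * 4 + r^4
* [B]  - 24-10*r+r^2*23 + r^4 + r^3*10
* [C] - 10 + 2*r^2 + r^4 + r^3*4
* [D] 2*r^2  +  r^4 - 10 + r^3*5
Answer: C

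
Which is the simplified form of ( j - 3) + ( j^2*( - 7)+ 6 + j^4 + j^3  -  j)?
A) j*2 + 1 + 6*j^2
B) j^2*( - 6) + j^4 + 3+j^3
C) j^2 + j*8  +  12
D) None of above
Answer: D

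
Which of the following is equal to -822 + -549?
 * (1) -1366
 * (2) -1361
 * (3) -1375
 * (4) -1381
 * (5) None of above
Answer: 5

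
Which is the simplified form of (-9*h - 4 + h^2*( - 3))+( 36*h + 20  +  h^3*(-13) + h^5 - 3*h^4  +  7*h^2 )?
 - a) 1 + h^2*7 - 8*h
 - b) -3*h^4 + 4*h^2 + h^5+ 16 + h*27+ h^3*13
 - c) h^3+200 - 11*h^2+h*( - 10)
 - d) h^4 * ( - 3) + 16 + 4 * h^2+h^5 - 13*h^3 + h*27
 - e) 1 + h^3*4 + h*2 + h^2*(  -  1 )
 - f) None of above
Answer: d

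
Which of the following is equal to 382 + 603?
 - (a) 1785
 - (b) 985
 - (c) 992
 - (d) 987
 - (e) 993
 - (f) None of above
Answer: b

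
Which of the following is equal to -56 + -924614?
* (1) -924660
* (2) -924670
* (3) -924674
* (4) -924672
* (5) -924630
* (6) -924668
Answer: 2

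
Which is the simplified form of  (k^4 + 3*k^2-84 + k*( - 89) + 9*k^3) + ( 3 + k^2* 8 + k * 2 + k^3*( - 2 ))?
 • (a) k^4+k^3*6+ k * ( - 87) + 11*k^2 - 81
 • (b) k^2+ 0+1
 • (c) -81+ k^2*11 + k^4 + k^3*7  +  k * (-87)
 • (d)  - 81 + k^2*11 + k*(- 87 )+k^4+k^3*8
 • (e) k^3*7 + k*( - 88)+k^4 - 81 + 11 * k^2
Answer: c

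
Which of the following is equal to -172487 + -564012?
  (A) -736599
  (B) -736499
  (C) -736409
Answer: B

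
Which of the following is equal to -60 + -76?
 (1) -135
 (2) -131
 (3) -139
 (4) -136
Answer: 4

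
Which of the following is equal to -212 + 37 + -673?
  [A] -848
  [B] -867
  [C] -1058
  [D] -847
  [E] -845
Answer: A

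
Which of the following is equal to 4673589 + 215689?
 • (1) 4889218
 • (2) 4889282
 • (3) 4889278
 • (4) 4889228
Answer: 3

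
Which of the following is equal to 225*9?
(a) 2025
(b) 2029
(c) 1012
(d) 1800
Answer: a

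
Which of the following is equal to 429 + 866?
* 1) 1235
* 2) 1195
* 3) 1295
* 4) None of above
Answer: 3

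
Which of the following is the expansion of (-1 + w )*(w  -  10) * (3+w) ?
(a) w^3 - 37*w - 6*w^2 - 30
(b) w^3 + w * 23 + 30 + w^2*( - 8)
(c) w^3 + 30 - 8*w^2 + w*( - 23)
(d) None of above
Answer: c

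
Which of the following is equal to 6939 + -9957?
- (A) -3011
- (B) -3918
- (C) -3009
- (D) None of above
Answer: D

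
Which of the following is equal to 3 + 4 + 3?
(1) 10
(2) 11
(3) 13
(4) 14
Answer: 1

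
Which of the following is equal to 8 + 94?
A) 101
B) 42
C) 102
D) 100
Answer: C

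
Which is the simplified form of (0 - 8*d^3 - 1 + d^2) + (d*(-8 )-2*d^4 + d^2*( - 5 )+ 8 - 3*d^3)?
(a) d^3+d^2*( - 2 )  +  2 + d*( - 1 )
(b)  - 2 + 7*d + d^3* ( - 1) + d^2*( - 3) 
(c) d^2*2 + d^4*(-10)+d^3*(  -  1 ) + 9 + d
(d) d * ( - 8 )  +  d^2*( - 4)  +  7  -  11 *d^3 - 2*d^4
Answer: d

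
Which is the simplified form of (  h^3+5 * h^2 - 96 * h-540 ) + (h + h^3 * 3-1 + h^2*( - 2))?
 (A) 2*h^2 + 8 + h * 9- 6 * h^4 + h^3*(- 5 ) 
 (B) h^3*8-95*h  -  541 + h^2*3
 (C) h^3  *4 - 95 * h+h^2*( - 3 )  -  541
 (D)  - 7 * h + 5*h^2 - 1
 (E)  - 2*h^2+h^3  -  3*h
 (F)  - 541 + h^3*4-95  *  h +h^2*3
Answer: F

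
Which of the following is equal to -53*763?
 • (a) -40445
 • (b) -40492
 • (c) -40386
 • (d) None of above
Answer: d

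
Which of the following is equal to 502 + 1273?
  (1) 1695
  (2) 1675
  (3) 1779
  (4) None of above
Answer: 4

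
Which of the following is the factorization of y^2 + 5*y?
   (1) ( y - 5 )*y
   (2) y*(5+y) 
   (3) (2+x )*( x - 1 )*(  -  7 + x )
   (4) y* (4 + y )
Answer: 2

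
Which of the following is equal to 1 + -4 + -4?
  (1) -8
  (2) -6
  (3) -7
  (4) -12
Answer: 3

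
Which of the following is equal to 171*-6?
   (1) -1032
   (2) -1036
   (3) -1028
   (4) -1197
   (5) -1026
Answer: 5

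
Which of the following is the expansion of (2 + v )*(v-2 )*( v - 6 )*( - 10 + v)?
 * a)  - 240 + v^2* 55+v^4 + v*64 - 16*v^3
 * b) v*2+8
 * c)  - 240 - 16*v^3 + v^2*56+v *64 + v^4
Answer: c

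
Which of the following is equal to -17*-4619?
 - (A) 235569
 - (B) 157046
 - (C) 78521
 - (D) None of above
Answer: D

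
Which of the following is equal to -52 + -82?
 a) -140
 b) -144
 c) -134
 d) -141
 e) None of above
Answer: c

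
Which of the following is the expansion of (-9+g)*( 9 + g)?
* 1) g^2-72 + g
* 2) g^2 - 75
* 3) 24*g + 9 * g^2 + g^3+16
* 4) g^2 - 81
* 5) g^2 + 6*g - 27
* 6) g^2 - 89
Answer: 4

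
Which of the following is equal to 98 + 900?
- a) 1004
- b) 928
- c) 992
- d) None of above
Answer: d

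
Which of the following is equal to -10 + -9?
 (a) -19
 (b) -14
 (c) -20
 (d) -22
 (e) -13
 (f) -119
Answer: a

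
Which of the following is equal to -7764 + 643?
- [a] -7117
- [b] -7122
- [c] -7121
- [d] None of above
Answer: c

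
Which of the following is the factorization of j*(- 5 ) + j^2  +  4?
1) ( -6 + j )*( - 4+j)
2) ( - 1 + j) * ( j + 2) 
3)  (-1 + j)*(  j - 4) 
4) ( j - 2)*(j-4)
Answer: 3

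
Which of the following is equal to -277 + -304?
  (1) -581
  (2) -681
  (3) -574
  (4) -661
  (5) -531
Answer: 1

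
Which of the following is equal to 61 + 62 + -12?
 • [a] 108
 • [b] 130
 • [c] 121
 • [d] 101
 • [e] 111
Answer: e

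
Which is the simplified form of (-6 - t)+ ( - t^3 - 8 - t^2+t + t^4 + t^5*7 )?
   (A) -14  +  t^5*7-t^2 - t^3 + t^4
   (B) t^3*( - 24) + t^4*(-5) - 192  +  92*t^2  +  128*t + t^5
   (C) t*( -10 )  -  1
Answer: A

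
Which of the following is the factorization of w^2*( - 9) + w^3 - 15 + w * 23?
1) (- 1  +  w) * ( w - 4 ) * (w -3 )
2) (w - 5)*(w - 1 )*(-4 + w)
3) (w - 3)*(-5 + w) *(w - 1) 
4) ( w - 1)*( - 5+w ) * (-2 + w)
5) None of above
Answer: 3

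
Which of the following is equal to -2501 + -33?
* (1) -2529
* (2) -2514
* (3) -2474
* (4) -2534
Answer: 4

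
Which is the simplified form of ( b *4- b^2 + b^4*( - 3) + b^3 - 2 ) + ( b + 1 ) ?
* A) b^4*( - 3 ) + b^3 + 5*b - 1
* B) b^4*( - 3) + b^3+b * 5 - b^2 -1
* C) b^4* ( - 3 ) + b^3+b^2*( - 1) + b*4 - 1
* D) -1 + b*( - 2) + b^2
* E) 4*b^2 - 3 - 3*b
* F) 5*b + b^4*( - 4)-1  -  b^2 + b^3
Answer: B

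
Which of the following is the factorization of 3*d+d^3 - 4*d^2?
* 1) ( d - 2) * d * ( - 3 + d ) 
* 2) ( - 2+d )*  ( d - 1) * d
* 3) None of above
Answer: 3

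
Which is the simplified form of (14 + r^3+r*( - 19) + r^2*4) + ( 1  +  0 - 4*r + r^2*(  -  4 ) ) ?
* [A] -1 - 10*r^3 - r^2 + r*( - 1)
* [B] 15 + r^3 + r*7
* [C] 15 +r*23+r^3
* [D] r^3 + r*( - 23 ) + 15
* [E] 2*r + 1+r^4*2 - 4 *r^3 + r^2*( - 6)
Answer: D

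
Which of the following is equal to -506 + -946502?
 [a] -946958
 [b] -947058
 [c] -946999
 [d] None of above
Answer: d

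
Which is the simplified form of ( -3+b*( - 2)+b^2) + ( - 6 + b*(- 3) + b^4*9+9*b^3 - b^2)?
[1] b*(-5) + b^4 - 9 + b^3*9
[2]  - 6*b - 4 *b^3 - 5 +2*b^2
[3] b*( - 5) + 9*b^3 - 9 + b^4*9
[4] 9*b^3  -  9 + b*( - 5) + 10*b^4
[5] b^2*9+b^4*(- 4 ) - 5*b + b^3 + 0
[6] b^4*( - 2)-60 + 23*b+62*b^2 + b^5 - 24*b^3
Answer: 3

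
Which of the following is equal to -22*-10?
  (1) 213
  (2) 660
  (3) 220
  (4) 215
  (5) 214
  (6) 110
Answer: 3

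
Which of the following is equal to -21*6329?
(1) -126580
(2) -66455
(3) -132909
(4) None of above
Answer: 3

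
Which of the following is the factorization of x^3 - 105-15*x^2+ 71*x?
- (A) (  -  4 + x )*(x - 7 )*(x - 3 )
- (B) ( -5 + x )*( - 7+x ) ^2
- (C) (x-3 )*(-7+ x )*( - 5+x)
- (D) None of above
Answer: C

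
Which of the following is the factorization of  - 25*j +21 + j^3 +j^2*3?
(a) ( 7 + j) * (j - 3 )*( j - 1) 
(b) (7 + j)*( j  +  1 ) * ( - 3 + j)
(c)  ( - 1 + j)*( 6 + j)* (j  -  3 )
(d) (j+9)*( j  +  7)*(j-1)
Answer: a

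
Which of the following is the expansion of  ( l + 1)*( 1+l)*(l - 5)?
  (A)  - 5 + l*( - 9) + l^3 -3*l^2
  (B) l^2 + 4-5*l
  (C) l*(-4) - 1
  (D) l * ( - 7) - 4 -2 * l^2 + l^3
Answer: A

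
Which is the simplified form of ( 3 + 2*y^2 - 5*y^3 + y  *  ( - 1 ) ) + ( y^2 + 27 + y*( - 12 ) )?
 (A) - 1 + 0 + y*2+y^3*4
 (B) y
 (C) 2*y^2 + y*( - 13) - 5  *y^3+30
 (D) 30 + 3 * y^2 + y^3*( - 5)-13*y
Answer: D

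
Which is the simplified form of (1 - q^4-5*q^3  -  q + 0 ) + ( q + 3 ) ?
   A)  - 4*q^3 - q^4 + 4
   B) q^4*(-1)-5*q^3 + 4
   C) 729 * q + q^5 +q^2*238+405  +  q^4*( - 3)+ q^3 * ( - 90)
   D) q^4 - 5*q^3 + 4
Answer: B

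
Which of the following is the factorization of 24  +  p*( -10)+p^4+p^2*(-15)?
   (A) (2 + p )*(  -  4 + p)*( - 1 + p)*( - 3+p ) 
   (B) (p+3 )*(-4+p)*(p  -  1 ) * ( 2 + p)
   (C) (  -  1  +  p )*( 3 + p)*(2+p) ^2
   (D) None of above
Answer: B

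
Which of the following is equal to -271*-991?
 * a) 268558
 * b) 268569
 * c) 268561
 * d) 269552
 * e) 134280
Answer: c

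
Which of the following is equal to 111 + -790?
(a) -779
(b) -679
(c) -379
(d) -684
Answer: b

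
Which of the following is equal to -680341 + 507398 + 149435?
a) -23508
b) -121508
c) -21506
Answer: a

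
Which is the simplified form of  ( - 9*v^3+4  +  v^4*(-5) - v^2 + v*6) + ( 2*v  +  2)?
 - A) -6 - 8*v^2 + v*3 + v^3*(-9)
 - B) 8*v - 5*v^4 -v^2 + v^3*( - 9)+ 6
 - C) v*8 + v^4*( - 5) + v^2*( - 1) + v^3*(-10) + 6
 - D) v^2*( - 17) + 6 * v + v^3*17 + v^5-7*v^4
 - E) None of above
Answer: B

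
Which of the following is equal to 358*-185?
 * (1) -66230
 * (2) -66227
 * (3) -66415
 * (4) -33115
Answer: 1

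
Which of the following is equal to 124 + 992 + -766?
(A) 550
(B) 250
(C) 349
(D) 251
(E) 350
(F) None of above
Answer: E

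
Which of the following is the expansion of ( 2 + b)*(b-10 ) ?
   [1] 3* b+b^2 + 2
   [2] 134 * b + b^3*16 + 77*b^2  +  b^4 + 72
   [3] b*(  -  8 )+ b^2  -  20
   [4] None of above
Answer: 3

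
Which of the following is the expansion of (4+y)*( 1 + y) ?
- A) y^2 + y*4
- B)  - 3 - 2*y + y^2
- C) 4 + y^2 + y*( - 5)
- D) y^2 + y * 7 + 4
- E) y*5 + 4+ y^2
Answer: E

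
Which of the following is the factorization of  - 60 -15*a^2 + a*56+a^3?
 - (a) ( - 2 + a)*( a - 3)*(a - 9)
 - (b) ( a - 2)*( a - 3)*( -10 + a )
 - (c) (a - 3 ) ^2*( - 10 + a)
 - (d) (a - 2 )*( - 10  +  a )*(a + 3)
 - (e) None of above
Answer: b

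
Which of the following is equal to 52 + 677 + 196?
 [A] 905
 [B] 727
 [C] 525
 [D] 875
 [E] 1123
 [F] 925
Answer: F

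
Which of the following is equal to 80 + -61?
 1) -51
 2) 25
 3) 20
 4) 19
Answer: 4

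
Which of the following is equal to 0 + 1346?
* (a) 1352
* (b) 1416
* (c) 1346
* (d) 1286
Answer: c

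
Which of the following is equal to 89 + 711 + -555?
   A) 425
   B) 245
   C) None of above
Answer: B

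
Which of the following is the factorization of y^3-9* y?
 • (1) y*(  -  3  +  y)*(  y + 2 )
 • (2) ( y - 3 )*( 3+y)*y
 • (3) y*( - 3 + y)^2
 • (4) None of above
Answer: 2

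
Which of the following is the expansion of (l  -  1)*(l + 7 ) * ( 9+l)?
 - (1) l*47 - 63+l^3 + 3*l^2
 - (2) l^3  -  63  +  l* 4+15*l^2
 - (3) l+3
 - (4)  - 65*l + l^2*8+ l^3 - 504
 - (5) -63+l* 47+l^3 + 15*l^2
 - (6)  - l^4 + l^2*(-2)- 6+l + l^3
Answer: 5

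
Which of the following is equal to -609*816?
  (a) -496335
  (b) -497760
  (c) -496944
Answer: c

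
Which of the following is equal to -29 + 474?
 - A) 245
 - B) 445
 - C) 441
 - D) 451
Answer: B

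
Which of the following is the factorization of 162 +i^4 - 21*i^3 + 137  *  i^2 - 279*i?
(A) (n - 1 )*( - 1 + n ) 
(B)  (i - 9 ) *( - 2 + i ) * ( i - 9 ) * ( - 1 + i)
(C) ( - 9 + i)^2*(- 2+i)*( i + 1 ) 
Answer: B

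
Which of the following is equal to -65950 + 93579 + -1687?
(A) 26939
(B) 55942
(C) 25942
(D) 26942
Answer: C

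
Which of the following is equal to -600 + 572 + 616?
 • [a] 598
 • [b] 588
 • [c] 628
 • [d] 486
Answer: b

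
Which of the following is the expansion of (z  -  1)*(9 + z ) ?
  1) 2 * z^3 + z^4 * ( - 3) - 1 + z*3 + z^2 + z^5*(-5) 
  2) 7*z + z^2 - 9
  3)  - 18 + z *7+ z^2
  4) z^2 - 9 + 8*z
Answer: 4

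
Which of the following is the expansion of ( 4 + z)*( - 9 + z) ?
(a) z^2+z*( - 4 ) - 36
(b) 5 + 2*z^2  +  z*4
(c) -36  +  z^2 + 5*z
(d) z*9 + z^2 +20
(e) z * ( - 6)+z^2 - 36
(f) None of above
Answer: f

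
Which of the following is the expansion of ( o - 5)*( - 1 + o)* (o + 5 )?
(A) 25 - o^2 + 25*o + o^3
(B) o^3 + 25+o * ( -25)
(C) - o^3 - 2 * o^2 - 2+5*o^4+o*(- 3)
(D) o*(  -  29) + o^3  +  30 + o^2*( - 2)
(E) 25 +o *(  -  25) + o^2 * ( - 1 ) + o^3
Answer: E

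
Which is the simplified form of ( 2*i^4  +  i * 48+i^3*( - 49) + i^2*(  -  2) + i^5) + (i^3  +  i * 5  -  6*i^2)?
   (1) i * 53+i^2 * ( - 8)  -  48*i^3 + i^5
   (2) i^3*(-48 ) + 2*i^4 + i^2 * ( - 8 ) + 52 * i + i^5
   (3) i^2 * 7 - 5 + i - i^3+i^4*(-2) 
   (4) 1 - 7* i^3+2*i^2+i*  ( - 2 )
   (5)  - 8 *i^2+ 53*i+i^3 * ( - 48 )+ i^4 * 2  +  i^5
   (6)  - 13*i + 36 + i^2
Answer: 5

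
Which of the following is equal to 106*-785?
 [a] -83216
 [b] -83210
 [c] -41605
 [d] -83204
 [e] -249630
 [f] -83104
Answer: b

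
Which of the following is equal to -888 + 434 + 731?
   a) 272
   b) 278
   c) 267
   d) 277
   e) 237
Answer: d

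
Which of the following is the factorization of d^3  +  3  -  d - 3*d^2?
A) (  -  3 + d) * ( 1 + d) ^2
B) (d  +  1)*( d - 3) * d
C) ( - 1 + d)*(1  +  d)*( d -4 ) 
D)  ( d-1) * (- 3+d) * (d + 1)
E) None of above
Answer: D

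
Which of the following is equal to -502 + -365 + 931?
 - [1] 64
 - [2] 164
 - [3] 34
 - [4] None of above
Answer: 1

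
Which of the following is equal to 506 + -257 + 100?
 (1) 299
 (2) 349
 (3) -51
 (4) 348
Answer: 2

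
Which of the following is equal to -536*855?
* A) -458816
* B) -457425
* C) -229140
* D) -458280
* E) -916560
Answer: D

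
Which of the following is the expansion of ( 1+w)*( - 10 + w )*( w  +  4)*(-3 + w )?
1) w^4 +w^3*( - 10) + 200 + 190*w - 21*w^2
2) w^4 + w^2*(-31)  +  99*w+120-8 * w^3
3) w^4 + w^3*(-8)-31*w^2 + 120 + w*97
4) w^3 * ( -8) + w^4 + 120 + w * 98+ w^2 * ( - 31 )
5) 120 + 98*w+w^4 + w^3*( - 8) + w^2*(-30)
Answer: 4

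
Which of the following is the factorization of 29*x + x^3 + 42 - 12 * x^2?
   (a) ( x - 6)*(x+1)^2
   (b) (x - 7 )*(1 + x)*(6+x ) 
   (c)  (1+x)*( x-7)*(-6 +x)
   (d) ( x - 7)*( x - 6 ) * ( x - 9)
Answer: c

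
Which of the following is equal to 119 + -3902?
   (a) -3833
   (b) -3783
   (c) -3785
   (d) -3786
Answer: b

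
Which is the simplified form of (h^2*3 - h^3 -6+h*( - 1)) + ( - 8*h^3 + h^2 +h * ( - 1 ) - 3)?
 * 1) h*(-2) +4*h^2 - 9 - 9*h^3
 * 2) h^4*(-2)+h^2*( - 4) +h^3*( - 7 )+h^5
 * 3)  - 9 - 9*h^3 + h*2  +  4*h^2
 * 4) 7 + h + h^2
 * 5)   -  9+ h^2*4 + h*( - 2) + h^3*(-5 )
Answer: 1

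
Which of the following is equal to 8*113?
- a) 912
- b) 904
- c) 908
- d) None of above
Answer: b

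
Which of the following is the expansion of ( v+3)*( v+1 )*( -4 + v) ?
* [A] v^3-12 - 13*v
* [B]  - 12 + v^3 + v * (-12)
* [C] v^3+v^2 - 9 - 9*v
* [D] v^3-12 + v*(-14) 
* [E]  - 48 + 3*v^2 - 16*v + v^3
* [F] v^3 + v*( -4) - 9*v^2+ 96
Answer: A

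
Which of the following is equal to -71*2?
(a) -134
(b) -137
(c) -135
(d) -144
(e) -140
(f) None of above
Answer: f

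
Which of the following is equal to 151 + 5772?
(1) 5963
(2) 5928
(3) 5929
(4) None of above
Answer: 4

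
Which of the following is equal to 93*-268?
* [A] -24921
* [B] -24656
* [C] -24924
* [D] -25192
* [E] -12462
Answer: C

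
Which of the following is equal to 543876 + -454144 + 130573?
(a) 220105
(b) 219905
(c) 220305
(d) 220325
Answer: c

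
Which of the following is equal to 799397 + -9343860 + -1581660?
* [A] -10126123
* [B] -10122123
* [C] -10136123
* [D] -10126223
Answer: A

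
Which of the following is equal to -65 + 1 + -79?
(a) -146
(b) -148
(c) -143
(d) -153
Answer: c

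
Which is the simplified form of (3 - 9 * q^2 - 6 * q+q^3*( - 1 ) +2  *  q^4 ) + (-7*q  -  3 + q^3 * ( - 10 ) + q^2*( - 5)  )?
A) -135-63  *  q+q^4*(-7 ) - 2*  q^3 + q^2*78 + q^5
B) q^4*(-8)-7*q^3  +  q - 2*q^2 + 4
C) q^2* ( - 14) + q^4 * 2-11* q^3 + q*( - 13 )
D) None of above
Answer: C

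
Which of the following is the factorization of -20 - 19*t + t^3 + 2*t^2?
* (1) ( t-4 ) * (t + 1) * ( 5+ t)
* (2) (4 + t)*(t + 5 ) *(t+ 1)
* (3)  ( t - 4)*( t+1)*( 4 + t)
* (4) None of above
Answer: 1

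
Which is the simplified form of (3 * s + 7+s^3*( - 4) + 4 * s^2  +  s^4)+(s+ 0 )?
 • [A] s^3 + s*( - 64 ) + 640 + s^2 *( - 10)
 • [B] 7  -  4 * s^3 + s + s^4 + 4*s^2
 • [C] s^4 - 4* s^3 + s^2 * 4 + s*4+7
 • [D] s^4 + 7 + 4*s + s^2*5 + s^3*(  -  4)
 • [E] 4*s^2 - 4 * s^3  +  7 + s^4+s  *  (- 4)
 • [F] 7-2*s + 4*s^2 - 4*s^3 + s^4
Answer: C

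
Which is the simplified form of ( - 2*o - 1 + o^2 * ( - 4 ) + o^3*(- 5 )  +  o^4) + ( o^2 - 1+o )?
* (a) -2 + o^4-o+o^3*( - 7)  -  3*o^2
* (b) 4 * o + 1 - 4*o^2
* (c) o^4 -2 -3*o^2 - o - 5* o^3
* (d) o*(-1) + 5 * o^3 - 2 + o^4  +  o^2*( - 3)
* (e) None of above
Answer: c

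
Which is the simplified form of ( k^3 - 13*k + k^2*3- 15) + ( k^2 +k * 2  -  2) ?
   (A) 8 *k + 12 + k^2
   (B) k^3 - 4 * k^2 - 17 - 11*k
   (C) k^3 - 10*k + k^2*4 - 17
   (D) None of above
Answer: D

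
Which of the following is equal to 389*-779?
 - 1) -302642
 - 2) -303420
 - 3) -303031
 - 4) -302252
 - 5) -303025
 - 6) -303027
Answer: 3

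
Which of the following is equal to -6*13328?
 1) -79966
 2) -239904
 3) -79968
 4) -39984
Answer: 3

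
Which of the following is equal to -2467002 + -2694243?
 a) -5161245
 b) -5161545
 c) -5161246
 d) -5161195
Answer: a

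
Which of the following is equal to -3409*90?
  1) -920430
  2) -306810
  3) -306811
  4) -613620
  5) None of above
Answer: 2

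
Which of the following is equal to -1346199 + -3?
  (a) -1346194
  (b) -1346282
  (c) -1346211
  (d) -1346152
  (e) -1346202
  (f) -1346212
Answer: e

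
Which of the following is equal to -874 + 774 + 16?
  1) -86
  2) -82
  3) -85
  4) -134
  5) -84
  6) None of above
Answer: 5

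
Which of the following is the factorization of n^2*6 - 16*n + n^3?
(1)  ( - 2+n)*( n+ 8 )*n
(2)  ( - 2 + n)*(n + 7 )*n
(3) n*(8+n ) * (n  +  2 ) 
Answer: 1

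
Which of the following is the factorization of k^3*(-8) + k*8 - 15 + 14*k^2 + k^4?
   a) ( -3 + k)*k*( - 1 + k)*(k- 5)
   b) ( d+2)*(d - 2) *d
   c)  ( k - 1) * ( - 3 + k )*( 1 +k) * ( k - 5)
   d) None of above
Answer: c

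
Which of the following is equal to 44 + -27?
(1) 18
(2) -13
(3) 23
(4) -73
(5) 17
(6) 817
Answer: 5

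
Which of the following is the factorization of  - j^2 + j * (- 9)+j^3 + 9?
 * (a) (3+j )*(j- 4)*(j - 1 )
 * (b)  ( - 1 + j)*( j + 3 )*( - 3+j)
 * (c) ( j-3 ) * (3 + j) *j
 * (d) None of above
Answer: b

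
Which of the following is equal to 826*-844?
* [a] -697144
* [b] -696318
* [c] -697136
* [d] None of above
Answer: a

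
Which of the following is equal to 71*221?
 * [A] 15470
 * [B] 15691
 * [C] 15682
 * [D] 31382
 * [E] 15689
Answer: B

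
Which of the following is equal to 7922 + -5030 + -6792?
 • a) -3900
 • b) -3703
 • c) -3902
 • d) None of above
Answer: a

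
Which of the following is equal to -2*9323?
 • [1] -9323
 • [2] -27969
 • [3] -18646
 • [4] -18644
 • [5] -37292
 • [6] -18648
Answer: 3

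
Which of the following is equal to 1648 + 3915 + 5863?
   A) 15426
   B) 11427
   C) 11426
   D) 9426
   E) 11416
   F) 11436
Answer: C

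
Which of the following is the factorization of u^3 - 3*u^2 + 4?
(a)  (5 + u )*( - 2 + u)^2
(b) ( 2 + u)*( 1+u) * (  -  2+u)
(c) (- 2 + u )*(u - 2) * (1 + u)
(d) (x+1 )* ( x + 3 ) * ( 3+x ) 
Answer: c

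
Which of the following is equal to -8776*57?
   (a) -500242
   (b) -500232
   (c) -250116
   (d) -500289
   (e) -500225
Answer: b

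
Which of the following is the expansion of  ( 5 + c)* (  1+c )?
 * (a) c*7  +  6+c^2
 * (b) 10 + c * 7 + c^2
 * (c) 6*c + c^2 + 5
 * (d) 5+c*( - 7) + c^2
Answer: c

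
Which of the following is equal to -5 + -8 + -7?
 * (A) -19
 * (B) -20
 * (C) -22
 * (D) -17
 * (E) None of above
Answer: B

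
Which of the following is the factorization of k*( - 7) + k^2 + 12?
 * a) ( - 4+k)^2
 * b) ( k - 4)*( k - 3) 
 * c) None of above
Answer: b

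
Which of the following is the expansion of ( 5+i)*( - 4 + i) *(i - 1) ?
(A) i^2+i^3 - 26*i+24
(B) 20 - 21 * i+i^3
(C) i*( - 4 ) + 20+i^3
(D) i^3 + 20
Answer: B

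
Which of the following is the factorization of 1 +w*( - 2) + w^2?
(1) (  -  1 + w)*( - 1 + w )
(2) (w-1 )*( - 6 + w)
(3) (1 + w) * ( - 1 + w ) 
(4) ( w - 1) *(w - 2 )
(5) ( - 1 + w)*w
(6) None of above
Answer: 1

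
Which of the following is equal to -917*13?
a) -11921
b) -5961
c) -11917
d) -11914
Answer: a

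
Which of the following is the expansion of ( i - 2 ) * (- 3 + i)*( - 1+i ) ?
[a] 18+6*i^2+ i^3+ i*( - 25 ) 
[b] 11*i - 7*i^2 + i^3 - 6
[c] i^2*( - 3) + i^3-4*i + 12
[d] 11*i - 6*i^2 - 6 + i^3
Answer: d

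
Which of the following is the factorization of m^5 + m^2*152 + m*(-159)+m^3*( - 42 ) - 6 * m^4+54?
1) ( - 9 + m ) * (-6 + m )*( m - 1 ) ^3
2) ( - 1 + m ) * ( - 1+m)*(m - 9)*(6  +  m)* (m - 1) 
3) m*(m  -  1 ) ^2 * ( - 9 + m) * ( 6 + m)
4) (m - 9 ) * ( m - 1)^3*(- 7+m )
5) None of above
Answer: 2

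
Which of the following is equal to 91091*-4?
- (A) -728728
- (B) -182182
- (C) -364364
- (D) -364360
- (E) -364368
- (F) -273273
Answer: C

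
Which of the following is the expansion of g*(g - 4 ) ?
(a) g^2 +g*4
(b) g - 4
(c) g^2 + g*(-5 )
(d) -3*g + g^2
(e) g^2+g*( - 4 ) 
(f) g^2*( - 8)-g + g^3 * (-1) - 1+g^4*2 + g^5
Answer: e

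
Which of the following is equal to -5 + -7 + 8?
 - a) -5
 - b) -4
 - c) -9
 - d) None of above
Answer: b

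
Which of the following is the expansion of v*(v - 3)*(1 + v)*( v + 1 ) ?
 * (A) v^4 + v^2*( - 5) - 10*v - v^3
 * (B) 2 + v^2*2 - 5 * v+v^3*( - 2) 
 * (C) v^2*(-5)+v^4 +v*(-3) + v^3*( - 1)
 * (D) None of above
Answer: C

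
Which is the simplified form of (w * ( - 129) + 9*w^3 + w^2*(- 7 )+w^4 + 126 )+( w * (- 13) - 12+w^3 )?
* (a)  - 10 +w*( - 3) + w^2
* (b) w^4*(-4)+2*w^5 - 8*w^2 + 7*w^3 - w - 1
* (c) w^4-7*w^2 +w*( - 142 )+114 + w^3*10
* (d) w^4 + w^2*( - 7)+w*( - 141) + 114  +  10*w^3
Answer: c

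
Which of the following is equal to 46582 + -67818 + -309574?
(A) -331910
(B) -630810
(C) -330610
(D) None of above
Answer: D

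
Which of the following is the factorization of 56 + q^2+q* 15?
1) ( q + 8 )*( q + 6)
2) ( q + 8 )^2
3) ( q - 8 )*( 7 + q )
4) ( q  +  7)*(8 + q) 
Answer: 4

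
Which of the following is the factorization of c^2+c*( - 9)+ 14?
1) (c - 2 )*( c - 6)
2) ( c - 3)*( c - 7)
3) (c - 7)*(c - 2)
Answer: 3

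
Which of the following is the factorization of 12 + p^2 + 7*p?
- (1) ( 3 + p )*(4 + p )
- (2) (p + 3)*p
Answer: 1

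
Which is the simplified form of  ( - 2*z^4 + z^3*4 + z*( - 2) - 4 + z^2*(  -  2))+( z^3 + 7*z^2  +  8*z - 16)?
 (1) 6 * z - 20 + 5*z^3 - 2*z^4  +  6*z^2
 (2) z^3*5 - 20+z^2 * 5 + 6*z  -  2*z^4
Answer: 2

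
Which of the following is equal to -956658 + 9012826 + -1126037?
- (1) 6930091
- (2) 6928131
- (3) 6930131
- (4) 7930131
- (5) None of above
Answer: 3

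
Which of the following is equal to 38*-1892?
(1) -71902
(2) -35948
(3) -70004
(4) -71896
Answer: 4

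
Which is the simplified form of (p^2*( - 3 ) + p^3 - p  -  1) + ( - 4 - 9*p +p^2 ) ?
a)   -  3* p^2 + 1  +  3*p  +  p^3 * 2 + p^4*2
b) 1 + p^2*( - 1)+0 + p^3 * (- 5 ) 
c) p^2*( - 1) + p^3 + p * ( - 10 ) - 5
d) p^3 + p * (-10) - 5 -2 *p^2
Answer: d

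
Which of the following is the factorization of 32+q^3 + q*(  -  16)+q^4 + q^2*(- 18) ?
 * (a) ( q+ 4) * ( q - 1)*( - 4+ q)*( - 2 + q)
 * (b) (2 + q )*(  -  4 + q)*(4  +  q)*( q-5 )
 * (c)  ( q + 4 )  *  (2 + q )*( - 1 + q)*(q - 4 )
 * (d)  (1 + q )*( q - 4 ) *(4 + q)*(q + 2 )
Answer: c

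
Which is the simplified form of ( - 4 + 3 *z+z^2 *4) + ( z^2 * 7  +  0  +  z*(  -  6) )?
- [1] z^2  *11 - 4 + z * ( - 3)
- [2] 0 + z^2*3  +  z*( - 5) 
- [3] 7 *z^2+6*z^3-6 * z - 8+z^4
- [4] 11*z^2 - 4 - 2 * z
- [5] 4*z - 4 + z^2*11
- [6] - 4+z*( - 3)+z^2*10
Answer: 1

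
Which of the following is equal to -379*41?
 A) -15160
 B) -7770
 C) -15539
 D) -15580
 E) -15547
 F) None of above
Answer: C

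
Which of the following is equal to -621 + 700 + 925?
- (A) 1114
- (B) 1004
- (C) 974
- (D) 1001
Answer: B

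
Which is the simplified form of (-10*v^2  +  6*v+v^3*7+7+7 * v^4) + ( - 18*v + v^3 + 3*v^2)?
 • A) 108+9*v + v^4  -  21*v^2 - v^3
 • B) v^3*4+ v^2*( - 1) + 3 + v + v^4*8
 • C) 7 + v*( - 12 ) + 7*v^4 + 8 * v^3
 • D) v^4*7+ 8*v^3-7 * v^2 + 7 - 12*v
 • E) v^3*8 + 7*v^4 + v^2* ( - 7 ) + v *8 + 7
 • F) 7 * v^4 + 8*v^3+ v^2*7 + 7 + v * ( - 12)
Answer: D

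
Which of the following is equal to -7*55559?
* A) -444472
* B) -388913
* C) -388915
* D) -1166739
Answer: B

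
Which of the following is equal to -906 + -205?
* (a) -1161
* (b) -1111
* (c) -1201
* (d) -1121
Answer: b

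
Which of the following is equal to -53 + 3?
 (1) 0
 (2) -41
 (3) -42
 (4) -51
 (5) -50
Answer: 5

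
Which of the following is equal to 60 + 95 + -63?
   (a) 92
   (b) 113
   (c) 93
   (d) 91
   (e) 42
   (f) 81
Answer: a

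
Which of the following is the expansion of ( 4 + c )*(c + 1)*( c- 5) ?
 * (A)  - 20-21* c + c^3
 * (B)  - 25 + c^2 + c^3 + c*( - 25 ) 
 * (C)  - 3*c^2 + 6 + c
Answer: A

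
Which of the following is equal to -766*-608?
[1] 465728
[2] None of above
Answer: 1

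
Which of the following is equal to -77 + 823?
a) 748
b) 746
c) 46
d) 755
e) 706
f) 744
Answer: b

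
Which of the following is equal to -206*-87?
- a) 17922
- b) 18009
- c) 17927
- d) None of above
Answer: a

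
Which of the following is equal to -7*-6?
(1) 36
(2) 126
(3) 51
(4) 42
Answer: 4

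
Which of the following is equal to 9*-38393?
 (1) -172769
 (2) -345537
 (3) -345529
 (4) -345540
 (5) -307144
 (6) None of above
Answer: 2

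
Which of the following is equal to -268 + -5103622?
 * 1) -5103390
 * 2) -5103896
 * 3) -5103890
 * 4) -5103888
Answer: 3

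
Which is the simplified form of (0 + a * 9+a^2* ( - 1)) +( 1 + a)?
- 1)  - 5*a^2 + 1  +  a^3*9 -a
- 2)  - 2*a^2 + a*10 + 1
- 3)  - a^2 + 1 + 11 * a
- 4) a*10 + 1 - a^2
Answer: 4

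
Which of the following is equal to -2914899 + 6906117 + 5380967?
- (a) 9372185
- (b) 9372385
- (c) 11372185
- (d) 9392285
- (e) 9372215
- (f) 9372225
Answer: a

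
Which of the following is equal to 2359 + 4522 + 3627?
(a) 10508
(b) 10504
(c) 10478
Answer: a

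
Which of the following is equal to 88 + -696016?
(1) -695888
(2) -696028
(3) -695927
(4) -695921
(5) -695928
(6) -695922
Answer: 5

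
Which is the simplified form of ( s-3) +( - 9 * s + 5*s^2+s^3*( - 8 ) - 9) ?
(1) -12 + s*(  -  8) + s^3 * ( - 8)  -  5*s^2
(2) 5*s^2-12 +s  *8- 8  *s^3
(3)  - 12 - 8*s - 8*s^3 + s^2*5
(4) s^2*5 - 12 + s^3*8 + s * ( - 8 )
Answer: 3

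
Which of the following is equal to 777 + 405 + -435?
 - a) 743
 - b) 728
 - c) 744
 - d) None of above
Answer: d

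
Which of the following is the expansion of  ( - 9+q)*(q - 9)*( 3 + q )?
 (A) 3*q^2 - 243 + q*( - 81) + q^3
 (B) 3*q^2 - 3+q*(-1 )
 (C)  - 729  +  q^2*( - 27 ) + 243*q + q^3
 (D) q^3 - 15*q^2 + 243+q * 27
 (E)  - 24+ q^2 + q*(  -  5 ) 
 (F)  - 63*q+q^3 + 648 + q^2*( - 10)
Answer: D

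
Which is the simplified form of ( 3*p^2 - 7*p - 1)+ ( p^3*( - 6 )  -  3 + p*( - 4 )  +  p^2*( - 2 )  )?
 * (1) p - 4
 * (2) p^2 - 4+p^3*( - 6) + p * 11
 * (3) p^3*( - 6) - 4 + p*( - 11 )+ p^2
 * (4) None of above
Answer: 3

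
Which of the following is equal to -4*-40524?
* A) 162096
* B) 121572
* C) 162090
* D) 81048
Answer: A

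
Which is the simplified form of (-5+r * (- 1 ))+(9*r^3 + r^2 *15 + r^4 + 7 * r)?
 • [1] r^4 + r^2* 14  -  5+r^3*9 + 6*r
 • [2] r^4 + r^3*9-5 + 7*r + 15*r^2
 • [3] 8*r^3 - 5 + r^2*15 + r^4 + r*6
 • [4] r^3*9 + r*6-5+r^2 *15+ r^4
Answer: 4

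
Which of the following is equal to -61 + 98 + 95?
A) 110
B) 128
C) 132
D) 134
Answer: C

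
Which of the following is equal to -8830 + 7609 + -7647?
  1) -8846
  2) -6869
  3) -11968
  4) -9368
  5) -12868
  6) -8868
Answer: 6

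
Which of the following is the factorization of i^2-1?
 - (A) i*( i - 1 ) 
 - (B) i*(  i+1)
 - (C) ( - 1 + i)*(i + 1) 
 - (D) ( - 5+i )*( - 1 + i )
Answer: C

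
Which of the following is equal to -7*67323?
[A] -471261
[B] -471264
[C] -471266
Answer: A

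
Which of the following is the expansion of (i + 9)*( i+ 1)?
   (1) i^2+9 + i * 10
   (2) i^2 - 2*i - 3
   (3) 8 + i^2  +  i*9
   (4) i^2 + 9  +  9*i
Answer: 1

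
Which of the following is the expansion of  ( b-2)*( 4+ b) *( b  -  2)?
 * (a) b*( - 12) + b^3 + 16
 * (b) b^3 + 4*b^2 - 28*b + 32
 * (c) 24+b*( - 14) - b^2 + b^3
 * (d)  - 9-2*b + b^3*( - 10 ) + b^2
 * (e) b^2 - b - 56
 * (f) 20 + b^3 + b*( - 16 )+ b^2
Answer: a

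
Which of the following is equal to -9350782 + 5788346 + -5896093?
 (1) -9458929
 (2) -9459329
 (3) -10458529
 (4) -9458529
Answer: 4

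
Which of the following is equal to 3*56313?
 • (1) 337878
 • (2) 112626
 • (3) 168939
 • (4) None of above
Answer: 3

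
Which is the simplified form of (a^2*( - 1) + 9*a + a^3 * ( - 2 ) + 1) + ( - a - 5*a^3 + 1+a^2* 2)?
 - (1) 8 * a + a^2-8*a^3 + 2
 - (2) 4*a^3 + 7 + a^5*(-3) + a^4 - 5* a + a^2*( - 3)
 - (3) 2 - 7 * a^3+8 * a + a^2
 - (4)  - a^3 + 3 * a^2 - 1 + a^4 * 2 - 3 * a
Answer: 3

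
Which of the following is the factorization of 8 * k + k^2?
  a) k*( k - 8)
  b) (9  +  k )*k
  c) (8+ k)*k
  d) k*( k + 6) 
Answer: c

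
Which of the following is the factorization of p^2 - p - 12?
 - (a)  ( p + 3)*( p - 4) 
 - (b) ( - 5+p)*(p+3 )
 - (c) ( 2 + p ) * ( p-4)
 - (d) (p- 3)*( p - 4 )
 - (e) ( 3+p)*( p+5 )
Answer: a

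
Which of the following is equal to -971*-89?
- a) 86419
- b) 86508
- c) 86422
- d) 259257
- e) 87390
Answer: a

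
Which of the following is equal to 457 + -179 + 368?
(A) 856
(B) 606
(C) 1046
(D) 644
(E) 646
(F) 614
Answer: E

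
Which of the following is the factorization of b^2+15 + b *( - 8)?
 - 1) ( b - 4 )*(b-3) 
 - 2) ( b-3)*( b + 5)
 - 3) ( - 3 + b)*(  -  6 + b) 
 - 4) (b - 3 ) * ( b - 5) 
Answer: 4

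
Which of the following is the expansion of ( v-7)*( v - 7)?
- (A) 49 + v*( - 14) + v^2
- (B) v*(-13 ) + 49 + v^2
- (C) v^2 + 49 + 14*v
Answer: A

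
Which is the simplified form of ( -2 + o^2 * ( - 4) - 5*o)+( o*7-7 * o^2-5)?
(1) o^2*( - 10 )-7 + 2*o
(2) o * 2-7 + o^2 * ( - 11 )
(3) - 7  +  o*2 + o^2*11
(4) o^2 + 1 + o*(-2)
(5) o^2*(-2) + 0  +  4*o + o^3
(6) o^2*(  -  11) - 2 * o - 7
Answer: 2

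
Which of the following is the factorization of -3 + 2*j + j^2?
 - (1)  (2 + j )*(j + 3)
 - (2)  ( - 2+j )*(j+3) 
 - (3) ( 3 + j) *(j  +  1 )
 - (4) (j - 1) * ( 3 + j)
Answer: 4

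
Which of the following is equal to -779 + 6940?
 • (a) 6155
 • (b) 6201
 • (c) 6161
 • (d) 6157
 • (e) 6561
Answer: c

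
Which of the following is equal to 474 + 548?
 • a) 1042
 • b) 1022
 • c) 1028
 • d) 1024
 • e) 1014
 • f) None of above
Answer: b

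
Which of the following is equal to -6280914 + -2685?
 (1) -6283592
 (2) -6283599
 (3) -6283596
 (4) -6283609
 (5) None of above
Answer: 2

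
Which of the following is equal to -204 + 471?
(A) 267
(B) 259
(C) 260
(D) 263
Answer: A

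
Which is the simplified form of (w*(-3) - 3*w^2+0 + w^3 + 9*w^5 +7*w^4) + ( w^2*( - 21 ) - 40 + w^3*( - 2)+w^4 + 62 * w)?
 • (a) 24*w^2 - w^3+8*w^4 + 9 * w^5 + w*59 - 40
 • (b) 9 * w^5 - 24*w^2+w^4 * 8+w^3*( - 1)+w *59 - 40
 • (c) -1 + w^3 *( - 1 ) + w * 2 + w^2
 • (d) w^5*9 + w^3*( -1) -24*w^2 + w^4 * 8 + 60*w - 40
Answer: b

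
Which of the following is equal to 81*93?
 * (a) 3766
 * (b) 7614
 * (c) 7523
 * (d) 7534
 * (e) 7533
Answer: e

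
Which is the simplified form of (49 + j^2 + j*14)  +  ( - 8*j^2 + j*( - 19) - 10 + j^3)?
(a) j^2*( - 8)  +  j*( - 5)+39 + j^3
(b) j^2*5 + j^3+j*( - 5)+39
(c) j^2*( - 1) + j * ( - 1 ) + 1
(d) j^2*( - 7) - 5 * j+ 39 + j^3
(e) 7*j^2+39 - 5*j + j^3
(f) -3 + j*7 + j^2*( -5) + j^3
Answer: d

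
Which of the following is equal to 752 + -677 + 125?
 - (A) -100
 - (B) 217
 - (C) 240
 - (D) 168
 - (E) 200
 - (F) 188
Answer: E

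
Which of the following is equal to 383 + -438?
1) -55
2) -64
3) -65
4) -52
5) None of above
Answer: 1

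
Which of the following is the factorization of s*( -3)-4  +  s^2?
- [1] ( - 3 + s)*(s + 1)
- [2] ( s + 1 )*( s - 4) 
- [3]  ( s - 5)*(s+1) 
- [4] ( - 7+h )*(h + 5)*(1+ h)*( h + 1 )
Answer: 2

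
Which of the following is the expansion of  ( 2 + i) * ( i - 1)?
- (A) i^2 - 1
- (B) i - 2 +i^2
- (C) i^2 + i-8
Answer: B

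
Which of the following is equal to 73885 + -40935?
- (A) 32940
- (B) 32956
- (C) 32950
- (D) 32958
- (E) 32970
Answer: C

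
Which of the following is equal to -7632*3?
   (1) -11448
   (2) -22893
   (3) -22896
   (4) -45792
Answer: 3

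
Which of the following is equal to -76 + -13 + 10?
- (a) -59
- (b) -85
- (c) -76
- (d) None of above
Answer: d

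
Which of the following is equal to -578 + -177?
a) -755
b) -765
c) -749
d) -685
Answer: a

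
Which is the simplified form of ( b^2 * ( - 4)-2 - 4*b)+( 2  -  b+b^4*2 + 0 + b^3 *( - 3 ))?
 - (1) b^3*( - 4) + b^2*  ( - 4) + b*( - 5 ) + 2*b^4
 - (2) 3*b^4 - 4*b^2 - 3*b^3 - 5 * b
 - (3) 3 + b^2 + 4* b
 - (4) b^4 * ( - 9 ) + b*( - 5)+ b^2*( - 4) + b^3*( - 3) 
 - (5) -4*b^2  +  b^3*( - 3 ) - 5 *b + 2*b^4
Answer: 5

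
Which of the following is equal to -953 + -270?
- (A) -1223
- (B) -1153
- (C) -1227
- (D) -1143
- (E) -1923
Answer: A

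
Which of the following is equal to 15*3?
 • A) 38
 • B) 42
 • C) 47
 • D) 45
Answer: D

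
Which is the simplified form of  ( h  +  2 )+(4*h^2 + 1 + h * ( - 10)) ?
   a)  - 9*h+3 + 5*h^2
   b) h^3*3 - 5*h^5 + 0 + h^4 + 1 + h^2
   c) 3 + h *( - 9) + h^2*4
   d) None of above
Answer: c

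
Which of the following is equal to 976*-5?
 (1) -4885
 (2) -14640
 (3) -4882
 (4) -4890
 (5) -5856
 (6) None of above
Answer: 6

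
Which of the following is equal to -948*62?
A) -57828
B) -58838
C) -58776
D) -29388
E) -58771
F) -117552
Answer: C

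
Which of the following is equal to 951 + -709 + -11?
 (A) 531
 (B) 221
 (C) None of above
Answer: C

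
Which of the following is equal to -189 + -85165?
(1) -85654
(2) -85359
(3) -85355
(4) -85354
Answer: 4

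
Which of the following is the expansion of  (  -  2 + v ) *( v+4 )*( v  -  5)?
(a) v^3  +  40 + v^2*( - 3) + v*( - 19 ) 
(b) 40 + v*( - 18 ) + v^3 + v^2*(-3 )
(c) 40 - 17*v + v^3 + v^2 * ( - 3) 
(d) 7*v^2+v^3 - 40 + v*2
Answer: b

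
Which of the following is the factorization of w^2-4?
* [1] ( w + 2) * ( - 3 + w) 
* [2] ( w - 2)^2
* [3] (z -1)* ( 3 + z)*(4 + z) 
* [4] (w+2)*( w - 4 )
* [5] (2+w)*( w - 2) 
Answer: 5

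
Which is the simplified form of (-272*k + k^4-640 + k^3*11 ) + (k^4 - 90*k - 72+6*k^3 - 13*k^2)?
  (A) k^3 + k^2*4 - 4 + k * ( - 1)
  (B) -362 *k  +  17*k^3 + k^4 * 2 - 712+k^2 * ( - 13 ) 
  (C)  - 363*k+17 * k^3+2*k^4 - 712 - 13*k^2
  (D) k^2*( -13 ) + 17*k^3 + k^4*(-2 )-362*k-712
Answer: B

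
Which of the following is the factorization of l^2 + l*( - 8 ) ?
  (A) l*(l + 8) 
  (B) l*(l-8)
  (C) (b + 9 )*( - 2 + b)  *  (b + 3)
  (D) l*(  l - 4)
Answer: B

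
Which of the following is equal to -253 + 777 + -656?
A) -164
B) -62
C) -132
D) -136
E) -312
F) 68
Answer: C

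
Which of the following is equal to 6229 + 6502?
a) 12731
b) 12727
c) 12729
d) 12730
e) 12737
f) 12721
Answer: a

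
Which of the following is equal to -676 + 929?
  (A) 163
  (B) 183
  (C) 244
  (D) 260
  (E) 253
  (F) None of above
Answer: E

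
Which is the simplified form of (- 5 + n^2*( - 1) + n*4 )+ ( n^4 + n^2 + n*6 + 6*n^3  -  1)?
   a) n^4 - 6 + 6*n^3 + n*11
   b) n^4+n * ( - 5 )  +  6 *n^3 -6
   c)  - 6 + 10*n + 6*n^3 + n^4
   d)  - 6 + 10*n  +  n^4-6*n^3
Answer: c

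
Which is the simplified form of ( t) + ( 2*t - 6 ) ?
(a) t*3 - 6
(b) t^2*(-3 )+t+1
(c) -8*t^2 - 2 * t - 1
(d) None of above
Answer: a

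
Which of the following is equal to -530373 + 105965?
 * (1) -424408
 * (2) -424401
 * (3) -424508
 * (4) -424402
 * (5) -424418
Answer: 1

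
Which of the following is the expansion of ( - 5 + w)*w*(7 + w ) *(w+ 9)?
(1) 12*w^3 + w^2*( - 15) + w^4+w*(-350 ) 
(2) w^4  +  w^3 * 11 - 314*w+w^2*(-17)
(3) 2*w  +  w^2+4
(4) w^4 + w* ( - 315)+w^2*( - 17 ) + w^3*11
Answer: 4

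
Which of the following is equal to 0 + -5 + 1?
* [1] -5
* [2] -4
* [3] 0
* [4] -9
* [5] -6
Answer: 2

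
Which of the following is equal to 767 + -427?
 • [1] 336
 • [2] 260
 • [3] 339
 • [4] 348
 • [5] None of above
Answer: 5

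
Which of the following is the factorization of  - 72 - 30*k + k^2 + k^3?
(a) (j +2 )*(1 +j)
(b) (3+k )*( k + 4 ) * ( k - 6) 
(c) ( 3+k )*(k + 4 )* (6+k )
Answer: b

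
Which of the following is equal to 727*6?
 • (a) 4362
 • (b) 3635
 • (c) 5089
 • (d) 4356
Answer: a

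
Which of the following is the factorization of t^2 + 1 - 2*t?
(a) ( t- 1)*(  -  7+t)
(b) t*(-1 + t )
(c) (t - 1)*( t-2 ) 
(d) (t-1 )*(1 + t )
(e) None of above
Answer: e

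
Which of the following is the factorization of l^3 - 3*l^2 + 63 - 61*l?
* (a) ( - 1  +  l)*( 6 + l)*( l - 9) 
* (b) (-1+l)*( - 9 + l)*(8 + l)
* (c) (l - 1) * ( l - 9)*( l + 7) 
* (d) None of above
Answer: c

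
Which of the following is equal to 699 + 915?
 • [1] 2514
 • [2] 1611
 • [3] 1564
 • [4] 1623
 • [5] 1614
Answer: 5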